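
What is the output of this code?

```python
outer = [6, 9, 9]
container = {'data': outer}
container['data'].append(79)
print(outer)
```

Key concept: dict holds reference to list.
Step by step:
`outer = [6, 9, 9]` → outer = [6, 9, 9]
`container = {'data': outer}` → container = {'data': [6, 9, 9]}
`container['data'].append(79)` → outer = [6, 9, 9, 79]; container = {'data': [6, 9, 9, 79]}
`print(outer)` → prints [6, 9, 9, 79]

Answer: [6, 9, 9, 79]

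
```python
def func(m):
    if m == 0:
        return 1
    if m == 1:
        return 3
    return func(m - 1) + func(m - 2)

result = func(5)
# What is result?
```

Build up from base cases: func(0)=1, func(1)=3, func(2)=4, func(3)=7, func(4)=11, func(5)=18

Answer: 18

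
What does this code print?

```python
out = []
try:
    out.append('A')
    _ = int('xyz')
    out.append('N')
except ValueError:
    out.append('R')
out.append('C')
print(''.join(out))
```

Execution trace: 'A' (try body) → 'R' (except ValueError) → 'C' (after the try/except). Output: ARC

Answer: ARC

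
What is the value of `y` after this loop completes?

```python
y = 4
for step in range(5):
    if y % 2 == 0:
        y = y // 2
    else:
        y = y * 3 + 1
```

Collatz-style transformation from 4
`y` takes the values: 4 → 2 → 1 → 4 → 2 → 1

Answer: 1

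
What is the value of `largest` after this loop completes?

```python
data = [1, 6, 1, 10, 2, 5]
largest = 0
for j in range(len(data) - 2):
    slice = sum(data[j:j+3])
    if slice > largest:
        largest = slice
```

Max sum of 3-element window in [1, 6, 1, 10, 2, 5]
`largest` takes the values: 0 → 8 → 17

Answer: 17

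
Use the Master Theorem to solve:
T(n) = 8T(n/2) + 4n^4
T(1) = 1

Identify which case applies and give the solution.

a=8, b=2, f(n)=4n^4. log_2(8) = 3. Since c=4 > 3 and the regularity condition holds (8(n/2)^4 = (8/2^4)n^4 with 8/2^4 < 1), Case 3 applies: T(n) = Θ(f(n)) = O(n^4).

Answer: O(n^4) - Case 3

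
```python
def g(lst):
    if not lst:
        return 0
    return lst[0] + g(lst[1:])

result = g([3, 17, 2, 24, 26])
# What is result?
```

3 + 17 + 2 + 24 + 26 + 0 = 72

Answer: 72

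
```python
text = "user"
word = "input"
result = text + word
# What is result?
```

Trace:
`text = "user"` → text = 'user'
`word = "input"` → word = 'input'
`result = text + word` → result = 'userinput'
So result = 'userinput'

Answer: 'userinput'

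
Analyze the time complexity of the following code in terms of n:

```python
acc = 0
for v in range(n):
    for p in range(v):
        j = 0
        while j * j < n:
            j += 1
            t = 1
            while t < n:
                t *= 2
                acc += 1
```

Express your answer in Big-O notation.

Each loop level contributes: n × n × √n × log n. Multiplying the contributions gives O(n^2√n log n).

Answer: O(n^2√n log n)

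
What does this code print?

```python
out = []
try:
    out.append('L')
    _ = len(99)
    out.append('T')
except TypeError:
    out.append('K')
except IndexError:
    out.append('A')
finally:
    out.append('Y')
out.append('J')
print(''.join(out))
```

Execution trace: 'L' (try body) → 'K' (except TypeError) → 'Y' (finally) → 'J' (after the try/except). Output: LKYJ

Answer: LKYJ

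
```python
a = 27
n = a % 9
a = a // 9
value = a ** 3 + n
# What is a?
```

Trace:
`a = 27` → a = 27
`n = a % 9` → n = 0
`a = a // 9` → a = 3
`value = a ** 3 + n` → value = 27
So a = 3

Answer: 3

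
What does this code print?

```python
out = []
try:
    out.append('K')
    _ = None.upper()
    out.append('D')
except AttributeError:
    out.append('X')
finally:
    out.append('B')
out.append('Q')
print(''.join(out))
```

Execution trace: 'K' (try body) → 'X' (except AttributeError) → 'B' (finally) → 'Q' (after the try/except). Output: KXBQ

Answer: KXBQ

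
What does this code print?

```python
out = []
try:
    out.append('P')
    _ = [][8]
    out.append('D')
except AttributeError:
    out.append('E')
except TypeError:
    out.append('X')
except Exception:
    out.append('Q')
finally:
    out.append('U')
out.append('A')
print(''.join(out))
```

Execution trace: 'P' (try body) → 'Q' (except Exception) → 'U' (finally) → 'A' (after the try/except). Output: PQUA

Answer: PQUA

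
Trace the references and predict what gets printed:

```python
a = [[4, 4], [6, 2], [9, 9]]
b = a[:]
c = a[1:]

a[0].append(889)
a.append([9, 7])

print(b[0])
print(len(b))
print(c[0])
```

Key concept: slice with nested mutation.
Step by step:
`a = [[4, 4], [6, 2], [9, 9]]` → a = [[4, 4], [6, 2], [9, 9]]
`b = a[:]` → b = [[4, 4], [6, 2], [9, 9]]
`c = a[1:]` → c = [[6, 2], [9, 9]]
`a[0].append(889)` → a = [[4, 4, 889], [6, 2], [9, 9]]; b = [[4, 4, 889], [6, 2], [9, 9]]
`a.append([9, 7])` → a = [[4, 4, 889], [6, 2], [9, 9], [9, 7]]
`print(b[0])` → prints [4, 4, 889]
`print(len(b))` → prints 3
`print(c[0])` → prints [6, 2]

Answer:
[4, 4, 889]
3
[6, 2]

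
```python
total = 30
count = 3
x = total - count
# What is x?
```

Trace:
`total = 30` → total = 30
`count = 3` → count = 3
`x = total - count` → x = 27
So x = 27

Answer: 27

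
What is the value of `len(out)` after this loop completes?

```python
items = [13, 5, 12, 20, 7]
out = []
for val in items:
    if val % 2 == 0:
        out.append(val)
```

Count even numbers in [13, 5, 12, 20, 7]
`out` takes the values: [] → [12] → [12, 20]
So `len(out)` = 2

Answer: 2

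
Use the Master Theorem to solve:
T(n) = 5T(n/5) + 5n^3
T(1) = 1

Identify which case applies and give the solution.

a=5, b=5, f(n)=5n^3. log_5(5) = 1. Since c=3 > 1 and the regularity condition holds (5(n/5)^3 = (5/5^3)n^3 with 5/5^3 < 1), Case 3 applies: T(n) = Θ(f(n)) = O(n^3).

Answer: O(n^3) - Case 3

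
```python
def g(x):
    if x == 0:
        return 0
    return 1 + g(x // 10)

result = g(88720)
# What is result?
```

Count of digits of 88720: 5

Answer: 5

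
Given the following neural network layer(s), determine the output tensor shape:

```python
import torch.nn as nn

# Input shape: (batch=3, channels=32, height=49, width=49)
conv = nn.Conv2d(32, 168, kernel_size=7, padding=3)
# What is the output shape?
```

Input: (3, 32, 49, 49) -> Output: (3, 168, 49, 49)

Answer: (3, 168, 49, 49)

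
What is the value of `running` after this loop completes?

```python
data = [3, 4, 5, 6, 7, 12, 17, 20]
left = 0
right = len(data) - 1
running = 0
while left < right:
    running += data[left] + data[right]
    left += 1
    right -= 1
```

Sum of pairs from ends
`running` takes the values: 0 → 23 → 44 → 61 → 74

Answer: 74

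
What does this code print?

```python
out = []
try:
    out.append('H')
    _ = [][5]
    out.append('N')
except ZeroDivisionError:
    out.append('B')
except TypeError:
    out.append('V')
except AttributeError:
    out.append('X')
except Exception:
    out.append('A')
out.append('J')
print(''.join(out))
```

Execution trace: 'H' (try body) → 'A' (except Exception) → 'J' (after the try/except). Output: HAJ

Answer: HAJ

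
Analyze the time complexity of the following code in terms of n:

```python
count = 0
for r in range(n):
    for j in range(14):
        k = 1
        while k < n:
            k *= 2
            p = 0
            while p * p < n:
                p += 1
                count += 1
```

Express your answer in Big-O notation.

Each loop level contributes: n × 1 × log n × √n. Multiplying the contributions gives O(n√n log n).

Answer: O(n√n log n)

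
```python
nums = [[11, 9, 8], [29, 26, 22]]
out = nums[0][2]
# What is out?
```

Trace:
`nums = [[11, 9, 8], [29, 26, 22]]` → nums = [[11, 9, 8], [29, 26, 22]]
`out = nums[0][2]` → out = 8
So out = 8

Answer: 8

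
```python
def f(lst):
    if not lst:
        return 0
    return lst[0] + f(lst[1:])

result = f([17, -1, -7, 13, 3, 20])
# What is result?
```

17 + (-1) + (-7) + 13 + 3 + 20 + 0 = 45

Answer: 45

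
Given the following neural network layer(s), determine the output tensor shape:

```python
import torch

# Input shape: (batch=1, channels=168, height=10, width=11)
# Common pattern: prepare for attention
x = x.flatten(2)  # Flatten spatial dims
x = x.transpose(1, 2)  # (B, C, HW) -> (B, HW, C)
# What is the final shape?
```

Input: (1, 168, 10, 11) -> after flatten(2): (1, 168, 110) -> Output: (1, 110, 168)

Answer: (1, 110, 168)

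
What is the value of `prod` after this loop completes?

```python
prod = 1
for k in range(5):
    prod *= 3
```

3^5 = 243
`prod` takes the values: 1 → 3 → 9 → 27 → 81 → 243

Answer: 243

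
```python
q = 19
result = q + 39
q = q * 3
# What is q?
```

Trace:
`q = 19` → q = 19
`result = q + 39` → result = 58
`q = q * 3` → q = 57
So q = 57

Answer: 57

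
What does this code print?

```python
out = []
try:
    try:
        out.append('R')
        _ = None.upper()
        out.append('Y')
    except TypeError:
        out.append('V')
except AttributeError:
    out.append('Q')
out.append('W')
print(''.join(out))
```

Execution trace: 'R' (try body) → 'Q' (outer except AttributeError) → 'W' (after the try/except). Output: RQW

Answer: RQW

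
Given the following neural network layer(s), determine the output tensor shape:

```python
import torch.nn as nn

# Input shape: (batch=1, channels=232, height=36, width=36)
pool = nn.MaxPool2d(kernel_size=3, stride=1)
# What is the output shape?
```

Input: (1, 232, 36, 36) -> Output: (1, 232, 34, 34)

Answer: (1, 232, 34, 34)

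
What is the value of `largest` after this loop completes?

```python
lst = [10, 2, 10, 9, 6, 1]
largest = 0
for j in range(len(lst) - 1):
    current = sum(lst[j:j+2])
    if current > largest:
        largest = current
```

Max sum of 2-element window in [10, 2, 10, 9, 6, 1]
`largest` takes the values: 0 → 12 → 19

Answer: 19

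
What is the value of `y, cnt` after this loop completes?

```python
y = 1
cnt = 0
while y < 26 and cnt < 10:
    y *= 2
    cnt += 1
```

Double until >= 26 or 10 iterations
`y, cnt` takes the values: (1, 0) → (2, 0) → (2, 1) → (4, 1) → (4, 2) → (8, 2) → (8, 3) → (16, 3) → (16, 4) → (32, 4) → (32, 5)

Answer: 32, 5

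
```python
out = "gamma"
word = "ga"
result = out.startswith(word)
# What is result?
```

Trace:
`out = "gamma"` → out = 'gamma'
`word = "ga"` → word = 'ga'
`result = out.startswith(word)` → result = True
So result = True

Answer: True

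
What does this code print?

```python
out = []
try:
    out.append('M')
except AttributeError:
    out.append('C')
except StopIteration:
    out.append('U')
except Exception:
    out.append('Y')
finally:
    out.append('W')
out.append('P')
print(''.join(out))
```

Execution trace: 'M' (try body, no exception) → 'W' (finally) → 'P' (after the try/except). Output: MWP

Answer: MWP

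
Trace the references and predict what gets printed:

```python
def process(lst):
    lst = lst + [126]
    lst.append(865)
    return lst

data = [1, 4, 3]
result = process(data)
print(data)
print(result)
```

Key concept: rebinding parameter vs mutation.
Step by step:
`data = [1, 4, 3]` → data = [1, 4, 3]
`result = process(data)` → result = [1, 4, 3, 126, 865]
`print(data)` → prints [1, 4, 3]
`print(result)` → prints [1, 4, 3, 126, 865]

Answer:
[1, 4, 3]
[1, 4, 3, 126, 865]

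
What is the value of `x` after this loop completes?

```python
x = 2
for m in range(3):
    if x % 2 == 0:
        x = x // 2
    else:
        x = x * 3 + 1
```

Collatz-style transformation from 2
`x` takes the values: 2 → 1 → 4 → 2

Answer: 2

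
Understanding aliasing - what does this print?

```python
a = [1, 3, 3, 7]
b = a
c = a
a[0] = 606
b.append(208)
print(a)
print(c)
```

Key concept: multiple aliases.
Step by step:
`a = [1, 3, 3, 7]` → a = [1, 3, 3, 7]
`b = a` → b = [1, 3, 3, 7] (same object as a)
`c = a` → c = [1, 3, 3, 7] (same object as a, b)
`a[0] = 606` → a = [606, 3, 3, 7] (same object as b, c); b = [606, 3, 3, 7] (same object as a, c); c = [606, 3, 3, 7] (same object as a, b)
`b.append(208)` → a = [606, 3, 3, 7, 208] (same object as b, c); b = [606, 3, 3, 7, 208] (same object as a, c); c = [606, 3, 3, 7, 208] (same object as a, b)
`print(a)` → prints [606, 3, 3, 7, 208]
`print(c)` → prints [606, 3, 3, 7, 208]

Answer:
[606, 3, 3, 7, 208]
[606, 3, 3, 7, 208]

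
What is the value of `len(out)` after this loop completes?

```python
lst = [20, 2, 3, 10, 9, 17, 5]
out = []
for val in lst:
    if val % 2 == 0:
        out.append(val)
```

Count even numbers in [20, 2, 3, 10, 9, 17, 5]
`out` takes the values: [] → [20] → [20, 2] → [20, 2, 10]
So `len(out)` = 3

Answer: 3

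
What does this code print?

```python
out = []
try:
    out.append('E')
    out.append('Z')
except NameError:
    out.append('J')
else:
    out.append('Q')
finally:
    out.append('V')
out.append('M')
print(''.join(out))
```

Execution trace: 'E' (try body) → 'Z' (try body, no exception) → 'Q' (else) → 'V' (finally) → 'M' (after the try/except). Output: EZQVM

Answer: EZQVM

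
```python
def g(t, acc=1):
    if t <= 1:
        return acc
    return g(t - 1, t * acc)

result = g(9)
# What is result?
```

Accumulator trace (n, acc): (9, 1) -> (8, 9) -> (7, 72) -> (6, 504) -> (5, 3024) -> (4, 15120) -> (3, 60480) -> (2, 181440) -> (1, 362880) -> return 362880

Answer: 362880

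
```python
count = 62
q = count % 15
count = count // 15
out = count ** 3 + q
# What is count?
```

Trace:
`count = 62` → count = 62
`q = count % 15` → q = 2
`count = count // 15` → count = 4
`out = count ** 3 + q` → out = 66
So count = 4

Answer: 4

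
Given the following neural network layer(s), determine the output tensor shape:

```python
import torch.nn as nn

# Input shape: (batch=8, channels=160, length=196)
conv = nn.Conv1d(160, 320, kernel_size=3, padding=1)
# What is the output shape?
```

Input: (8, 160, 196) -> Output: (8, 320, 196)

Answer: (8, 320, 196)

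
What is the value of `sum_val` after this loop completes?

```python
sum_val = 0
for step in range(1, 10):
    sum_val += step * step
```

Sum of squares 1² to 9² = 285
`sum_val` takes the values: 0 → 1 → 5 → 14 → 30 → 55 → 91 → 140 → 204 → 285

Answer: 285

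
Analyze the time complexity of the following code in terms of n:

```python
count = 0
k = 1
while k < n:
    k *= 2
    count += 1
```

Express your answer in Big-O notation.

Each loop level contributes: log n. Multiplying the contributions gives O(log n).

Answer: O(log n)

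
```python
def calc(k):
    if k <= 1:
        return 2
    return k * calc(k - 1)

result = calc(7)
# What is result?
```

calc(7) = 7 * 6 * 5 * 4 * 3 * 2 * 2 = 10080

Answer: 10080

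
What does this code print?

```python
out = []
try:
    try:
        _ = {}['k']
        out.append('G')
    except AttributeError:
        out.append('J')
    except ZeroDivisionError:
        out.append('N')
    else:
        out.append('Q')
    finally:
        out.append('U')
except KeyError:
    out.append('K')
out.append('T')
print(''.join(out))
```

Execution trace: 'U' (finally) → 'K' (outer except KeyError) → 'T' (after the try/except). Output: UKT

Answer: UKT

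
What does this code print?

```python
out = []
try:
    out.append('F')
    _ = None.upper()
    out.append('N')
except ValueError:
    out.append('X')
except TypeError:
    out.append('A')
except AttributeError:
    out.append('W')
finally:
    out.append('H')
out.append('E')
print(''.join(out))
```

Execution trace: 'F' (try body) → 'W' (except AttributeError) → 'H' (finally) → 'E' (after the try/except). Output: FWHE

Answer: FWHE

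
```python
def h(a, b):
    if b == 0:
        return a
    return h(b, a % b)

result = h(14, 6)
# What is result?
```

h(14, 6) -> h(6, 2) -> h(2, 0) -> 2

Answer: 2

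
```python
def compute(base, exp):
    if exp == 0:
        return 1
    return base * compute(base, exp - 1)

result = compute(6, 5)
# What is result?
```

compute(6, 5) = 6 * 6 * 6 * 6 * 6 = 7776

Answer: 7776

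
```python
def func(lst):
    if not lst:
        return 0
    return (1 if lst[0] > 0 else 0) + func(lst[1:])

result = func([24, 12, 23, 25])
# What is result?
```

Count of positive elements in [24, 12, 23, 25] = 4

Answer: 4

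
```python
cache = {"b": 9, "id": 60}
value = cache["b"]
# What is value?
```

Trace:
`cache = {"b": 9, "id": 60}` → cache = {'b': 9, 'id': 60}
`value = cache["b"]` → value = 9
So value = 9

Answer: 9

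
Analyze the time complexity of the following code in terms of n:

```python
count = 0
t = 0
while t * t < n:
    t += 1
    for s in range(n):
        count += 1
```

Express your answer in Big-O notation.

Each loop level contributes: √n × n. Multiplying the contributions gives O(n√n).

Answer: O(n√n)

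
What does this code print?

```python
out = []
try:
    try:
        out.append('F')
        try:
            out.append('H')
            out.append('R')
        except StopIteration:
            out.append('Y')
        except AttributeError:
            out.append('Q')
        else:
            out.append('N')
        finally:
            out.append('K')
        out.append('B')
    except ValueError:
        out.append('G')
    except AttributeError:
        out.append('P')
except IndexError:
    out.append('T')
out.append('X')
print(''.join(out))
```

Execution trace: 'F' (try body) → 'H' (inner try body) → 'R' (inner try body, no exception) → 'N' (inner else) → 'K' (inner finally) → 'B' (try body, no exception) → 'X' (after the try/except). Output: FHRNKBX

Answer: FHRNKBX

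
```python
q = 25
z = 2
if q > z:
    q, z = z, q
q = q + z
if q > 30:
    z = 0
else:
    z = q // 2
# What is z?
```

Trace:
`q = 25` → q = 25
`z = 2` → z = 2
`if q > z: ...` → q > z is True → q = 2; z = 25
`q = q + z` → q = 27
`if q > 30: ...` → q > 30 is False, take else branch → z = 13
So z = 13

Answer: 13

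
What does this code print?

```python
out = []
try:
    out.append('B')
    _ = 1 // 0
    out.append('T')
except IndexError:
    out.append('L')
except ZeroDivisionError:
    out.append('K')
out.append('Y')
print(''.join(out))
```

Execution trace: 'B' (try body) → 'K' (except ZeroDivisionError) → 'Y' (after the try/except). Output: BKY

Answer: BKY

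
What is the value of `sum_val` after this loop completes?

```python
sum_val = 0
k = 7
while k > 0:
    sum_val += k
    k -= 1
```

Sum 7 down to 1
`sum_val` takes the values: 0 → 7 → 13 → 18 → 22 → 25 → 27 → 28

Answer: 28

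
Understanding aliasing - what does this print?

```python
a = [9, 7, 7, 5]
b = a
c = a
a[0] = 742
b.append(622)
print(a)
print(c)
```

Key concept: multiple aliases.
Step by step:
`a = [9, 7, 7, 5]` → a = [9, 7, 7, 5]
`b = a` → b = [9, 7, 7, 5] (same object as a)
`c = a` → c = [9, 7, 7, 5] (same object as a, b)
`a[0] = 742` → a = [742, 7, 7, 5] (same object as b, c); b = [742, 7, 7, 5] (same object as a, c); c = [742, 7, 7, 5] (same object as a, b)
`b.append(622)` → a = [742, 7, 7, 5, 622] (same object as b, c); b = [742, 7, 7, 5, 622] (same object as a, c); c = [742, 7, 7, 5, 622] (same object as a, b)
`print(a)` → prints [742, 7, 7, 5, 622]
`print(c)` → prints [742, 7, 7, 5, 622]

Answer:
[742, 7, 7, 5, 622]
[742, 7, 7, 5, 622]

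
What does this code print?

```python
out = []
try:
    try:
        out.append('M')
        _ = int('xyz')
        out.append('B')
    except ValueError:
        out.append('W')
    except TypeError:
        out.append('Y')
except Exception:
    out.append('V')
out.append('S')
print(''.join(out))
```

Execution trace: 'M' (inner try body) → 'W' (inner except ValueError) → 'S' (after the try/except). Output: MWS

Answer: MWS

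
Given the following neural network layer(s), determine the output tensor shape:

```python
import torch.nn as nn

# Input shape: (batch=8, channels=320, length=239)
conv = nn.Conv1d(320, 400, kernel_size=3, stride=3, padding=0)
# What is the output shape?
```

Input: (8, 320, 239) -> Output: (8, 400, 79)

Answer: (8, 400, 79)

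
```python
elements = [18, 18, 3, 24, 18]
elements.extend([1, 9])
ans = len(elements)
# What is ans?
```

Trace:
`elements = [18, 18, 3, 24, 18]` → elements = [18, 18, 3, 24, 18]
`elements.extend([1, 9])` → elements = [18, 18, 3, 24, 18, 1, 9]
`ans = len(elements)` → ans = 7
So ans = 7

Answer: 7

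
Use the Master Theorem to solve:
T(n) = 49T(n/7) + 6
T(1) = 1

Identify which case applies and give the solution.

a=49, b=7, f(n)=6. log_7(49) = 2. Since c=0 < 2, Case 1 applies: T(n) = Θ(n^log_b(a)) = O(n^2).

Answer: O(n^2) - Case 1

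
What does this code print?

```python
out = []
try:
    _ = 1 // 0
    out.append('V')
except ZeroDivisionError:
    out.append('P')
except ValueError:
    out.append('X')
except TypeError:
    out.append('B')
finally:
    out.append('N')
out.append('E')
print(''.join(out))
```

Execution trace: 'P' (except ZeroDivisionError) → 'N' (finally) → 'E' (after the try/except). Output: PNE

Answer: PNE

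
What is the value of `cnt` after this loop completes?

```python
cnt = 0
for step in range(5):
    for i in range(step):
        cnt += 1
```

Triangle number: 0+1+2+...+4
`cnt` takes the values: 0 → 1 → 2 → 3 → 4 → 5 → 6 → 7 → 8 → 9 → 10

Answer: 10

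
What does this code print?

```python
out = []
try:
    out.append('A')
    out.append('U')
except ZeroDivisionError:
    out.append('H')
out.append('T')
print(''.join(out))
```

Execution trace: 'A' (try body) → 'U' (try body, no exception) → 'T' (after the try/except). Output: AUT

Answer: AUT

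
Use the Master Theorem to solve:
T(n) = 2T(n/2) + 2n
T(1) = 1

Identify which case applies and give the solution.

a=2, b=2, f(n)=2n. log_2(2) = 1. Since c=1 = 1, Case 2 applies: T(n) = Θ(n^log_b(a) · log n) = O(n log n).

Answer: O(n log n) - Case 2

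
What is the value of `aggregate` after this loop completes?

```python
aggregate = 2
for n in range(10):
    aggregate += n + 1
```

Start at 2, add 1 to 10 = 57
`aggregate` takes the values: 2 → 3 → 5 → 8 → 12 → 17 → 23 → 30 → 38 → 47 → 57

Answer: 57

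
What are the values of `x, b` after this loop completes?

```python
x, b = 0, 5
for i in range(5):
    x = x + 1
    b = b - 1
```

x goes 0→5, b goes 5→0
`x, b` takes the values: (0, 5) → (1, 5) → (1, 4) → (2, 4) → (2, 3) → (3, 3) → (3, 2) → (4, 2) → (4, 1) → (5, 1) → (5, 0)

Answer: 5, 0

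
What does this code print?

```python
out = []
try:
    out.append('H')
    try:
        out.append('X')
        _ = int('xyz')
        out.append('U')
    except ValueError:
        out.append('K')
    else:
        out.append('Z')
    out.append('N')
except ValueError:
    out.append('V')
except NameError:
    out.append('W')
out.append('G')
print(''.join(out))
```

Execution trace: 'H' (try body) → 'X' (inner try body) → 'K' (inner except ValueError) → 'N' (try body, no exception) → 'G' (after the try/except). Output: HXKNG

Answer: HXKNG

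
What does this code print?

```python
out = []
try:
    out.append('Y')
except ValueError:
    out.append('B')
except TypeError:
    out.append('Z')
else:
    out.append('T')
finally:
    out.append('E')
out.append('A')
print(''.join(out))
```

Execution trace: 'Y' (try body, no exception) → 'T' (else) → 'E' (finally) → 'A' (after the try/except). Output: YTEA

Answer: YTEA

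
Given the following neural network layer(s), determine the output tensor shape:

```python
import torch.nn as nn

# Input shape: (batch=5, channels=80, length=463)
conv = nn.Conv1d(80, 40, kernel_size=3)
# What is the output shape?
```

Input: (5, 80, 463) -> Output: (5, 40, 461)

Answer: (5, 40, 461)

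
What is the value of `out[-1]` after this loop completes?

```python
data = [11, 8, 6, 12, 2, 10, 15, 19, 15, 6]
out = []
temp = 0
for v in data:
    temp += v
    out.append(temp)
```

Cumulative sum ends at 104
`out` takes the values: [] → [11] → [11, 19] → [11, 19, 25] → [11, 19, 25, 37] → [11, 19, 25, 37, 39] → [11, 19, 25, 37, 39, 49] → [11, 19, 25, 37, 39, 49, 64] → [11, 19, 25, 37, 39, 49, 64, 83] → [11, 19, 25, 37, 39, 49, 64, 83, 98] → [11, 19, 25, 37, 39, 49, 64, 83, 98, 104]
So `out[-1]` = 104

Answer: 104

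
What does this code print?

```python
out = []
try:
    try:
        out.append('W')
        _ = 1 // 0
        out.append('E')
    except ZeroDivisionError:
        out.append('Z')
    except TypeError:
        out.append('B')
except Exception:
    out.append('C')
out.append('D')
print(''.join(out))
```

Execution trace: 'W' (inner try body) → 'Z' (inner except ZeroDivisionError) → 'D' (after the try/except). Output: WZD

Answer: WZD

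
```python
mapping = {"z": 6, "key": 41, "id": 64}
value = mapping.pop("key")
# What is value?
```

Trace:
`mapping = {"z": 6, "key": 41, "id": 64}` → mapping = {'z': 6, 'key': 41, 'id': 64}
`value = mapping.pop("key")` → mapping = {'z': 6, 'id': 64}; value = 41
So value = 41

Answer: 41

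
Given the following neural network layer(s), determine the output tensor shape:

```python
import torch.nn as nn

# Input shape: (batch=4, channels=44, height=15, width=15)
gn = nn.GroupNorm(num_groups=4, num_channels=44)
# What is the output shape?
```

Input: (4, 44, 15, 15) -> Output: (4, 44, 15, 15)

Answer: (4, 44, 15, 15)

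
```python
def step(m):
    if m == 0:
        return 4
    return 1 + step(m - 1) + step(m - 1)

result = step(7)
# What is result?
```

step(m) = 1 + 2·step(m-1), step(0)=4. Closed form: (4+1)·2^7 - 1 = 639.

Answer: 639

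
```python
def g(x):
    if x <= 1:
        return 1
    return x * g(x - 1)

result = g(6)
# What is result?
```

g(6) = 6 * 5 * 4 * 3 * 2 * 1 = 720

Answer: 720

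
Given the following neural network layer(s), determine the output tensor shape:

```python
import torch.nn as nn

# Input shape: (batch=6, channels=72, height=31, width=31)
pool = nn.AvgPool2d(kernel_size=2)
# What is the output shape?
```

Input: (6, 72, 31, 31) -> Output: (6, 72, 15, 15)

Answer: (6, 72, 15, 15)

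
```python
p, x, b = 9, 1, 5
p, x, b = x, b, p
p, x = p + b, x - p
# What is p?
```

Trace:
`p, x, b = 9, 1, 5` → p = 9; x = 1; b = 5
`p, x, b = x, b, p` → p = 1; x = 5; b = 9
`p, x = p + b, x - p` → p = 10; x = 4
So p = 10

Answer: 10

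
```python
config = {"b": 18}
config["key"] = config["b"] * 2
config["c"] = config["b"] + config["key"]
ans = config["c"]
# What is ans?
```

Trace:
`config = {"b": 18}` → config = {'b': 18}
`config["key"] = config["b"] * 2` → config = {'b': 18, 'key': 36}
`config["c"] = config["b"] + config["key"]` → config = {'b': 18, 'key': 36, 'c': 54}
`ans = config["c"]` → ans = 54
So ans = 54

Answer: 54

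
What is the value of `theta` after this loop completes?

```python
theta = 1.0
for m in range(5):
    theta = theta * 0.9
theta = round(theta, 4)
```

Exponential decay: 1.0 * 0.9^5
`theta` takes the values: 1.0 → 0.9 → 0.81 → 0.729 → 0.6561 → 0.59049 → 0.5905

Answer: 0.5905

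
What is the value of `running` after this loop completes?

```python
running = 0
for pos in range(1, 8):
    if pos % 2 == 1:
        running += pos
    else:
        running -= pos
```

Add odd, subtract even
`running` takes the values: 0 → 1 → -1 → 2 → -2 → 3 → -3 → 4

Answer: 4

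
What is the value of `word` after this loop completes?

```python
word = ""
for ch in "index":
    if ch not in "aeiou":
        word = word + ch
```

Remove vowels from 'index'
`word` takes the values: "" → "n" → "nd" → "ndx"

Answer: "ndx"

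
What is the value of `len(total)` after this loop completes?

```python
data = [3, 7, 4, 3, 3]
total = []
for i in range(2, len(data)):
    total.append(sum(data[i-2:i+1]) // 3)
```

Number of 3-element averages
`total` takes the values: [] → [4] → [4, 4] → [4, 4, 3]
So `len(total)` = 3

Answer: 3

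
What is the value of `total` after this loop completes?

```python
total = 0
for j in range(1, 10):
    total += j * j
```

Sum of squares 1² to 9² = 285
`total` takes the values: 0 → 1 → 5 → 14 → 30 → 55 → 91 → 140 → 204 → 285

Answer: 285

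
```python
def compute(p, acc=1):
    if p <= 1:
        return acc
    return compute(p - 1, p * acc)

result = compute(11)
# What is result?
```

Accumulator trace (n, acc): (11, 1) -> (10, 11) -> (9, 110) -> (8, 990) -> (7, 7920) -> (6, 55440) -> (5, 332640) -> (4, 1663200) -> (3, 6652800) -> (2, 19958400) -> (1, 39916800) -> return 39916800

Answer: 39916800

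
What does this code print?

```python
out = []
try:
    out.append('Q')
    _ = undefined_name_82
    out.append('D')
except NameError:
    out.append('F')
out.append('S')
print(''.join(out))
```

Execution trace: 'Q' (try body) → 'F' (except NameError) → 'S' (after the try/except). Output: QFS

Answer: QFS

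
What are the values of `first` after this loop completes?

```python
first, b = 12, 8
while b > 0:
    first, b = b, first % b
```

GCD of 12 and 8
`first` takes the values: 12 → 8 → 4

Answer: 4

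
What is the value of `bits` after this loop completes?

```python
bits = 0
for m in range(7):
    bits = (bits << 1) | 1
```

Build 7 consecutive 1-bits: 0b1111111
`bits` takes the values: 0 → 1 → 3 → 7 → 15 → 31 → 63 → 127

Answer: 127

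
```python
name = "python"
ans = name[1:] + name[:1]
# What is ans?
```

Trace:
`name = "python"` → name = 'python'
`ans = name[1:] + name[:1]` → ans = 'ythonp'
So ans = 'ythonp'

Answer: 'ythonp'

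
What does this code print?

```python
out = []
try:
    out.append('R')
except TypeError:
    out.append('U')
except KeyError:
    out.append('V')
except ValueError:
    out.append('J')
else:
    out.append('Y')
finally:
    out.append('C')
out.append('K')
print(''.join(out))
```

Execution trace: 'R' (try body, no exception) → 'Y' (else) → 'C' (finally) → 'K' (after the try/except). Output: RYCK

Answer: RYCK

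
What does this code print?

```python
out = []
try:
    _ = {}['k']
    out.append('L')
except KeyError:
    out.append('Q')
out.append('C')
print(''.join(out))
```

Execution trace: 'Q' (except KeyError) → 'C' (after the try/except). Output: QC

Answer: QC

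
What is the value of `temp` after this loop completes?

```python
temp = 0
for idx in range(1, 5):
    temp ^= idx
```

XOR of 1 to 4
`temp` takes the values: 0 → 1 → 3 → 0 → 4

Answer: 4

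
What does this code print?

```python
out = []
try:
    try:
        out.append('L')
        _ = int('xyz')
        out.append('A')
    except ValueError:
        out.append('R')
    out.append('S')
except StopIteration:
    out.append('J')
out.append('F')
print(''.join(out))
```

Execution trace: 'L' (inner try body) → 'R' (inner except ValueError) → 'S' (try body, no exception) → 'F' (after the try/except). Output: LRSF

Answer: LRSF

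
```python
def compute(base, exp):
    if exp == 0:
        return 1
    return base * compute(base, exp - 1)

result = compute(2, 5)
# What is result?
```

compute(2, 5) = 2 * 2 * 2 * 2 * 2 = 32

Answer: 32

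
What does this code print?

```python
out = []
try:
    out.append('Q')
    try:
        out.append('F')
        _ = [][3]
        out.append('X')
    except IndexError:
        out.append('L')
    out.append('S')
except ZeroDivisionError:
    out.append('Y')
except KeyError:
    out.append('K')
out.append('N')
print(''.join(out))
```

Execution trace: 'Q' (try body) → 'F' (inner try body) → 'L' (inner except IndexError) → 'S' (try body, no exception) → 'N' (after the try/except). Output: QFLSN

Answer: QFLSN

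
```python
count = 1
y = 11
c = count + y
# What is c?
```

Trace:
`count = 1` → count = 1
`y = 11` → y = 11
`c = count + y` → c = 12
So c = 12

Answer: 12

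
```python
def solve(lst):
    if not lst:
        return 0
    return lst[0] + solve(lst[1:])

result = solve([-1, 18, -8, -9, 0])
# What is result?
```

(-1) + 18 + (-8) + (-9) + 0 + 0 = 0

Answer: 0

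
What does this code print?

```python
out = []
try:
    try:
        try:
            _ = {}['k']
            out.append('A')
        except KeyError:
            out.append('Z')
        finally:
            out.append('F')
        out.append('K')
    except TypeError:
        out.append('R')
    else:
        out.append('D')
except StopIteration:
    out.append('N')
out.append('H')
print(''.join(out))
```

Execution trace: 'Z' (inner except KeyError) → 'F' (inner finally) → 'K' (try body, no exception) → 'D' (else) → 'H' (after the try/except). Output: ZFKDH

Answer: ZFKDH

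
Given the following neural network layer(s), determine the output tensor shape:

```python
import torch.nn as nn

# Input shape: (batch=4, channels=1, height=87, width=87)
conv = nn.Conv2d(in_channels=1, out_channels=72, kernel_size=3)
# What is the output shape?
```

Input: (4, 1, 87, 87) -> Output: (4, 72, 85, 85)

Answer: (4, 72, 85, 85)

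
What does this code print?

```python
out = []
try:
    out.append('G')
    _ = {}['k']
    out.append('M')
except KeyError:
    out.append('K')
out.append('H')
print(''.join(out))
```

Execution trace: 'G' (try body) → 'K' (except KeyError) → 'H' (after the try/except). Output: GKH

Answer: GKH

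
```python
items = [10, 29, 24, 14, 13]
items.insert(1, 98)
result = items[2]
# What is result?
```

Trace:
`items = [10, 29, 24, 14, 13]` → items = [10, 29, 24, 14, 13]
`items.insert(1, 98)` → items = [10, 98, 29, 24, 14, 13]
`result = items[2]` → result = 29
So result = 29

Answer: 29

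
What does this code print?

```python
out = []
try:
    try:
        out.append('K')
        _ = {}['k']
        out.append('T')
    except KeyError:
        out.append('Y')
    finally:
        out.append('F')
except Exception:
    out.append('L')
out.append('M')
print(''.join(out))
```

Execution trace: 'K' (inner try body) → 'Y' (inner except KeyError) → 'F' (inner finally) → 'M' (after the try/except). Output: KYFM

Answer: KYFM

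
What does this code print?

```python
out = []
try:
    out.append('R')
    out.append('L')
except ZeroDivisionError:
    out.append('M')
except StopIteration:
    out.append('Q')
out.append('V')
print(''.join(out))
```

Execution trace: 'R' (try body) → 'L' (try body, no exception) → 'V' (after the try/except). Output: RLV

Answer: RLV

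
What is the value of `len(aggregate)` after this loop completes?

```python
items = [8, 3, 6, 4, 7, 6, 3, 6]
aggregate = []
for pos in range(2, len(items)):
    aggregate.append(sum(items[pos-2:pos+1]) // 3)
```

Number of 3-element averages
`aggregate` takes the values: [] → [5] → [5, 4] → [5, 4, 5] → [5, 4, 5, 5] → [5, 4, 5, 5, 5] → [5, 4, 5, 5, 5, 5]
So `len(aggregate)` = 6

Answer: 6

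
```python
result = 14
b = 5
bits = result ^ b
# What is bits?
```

Trace:
`result = 14` → result = 14
`b = 5` → b = 5
`bits = result ^ b` → bits = 11
So bits = 11

Answer: 11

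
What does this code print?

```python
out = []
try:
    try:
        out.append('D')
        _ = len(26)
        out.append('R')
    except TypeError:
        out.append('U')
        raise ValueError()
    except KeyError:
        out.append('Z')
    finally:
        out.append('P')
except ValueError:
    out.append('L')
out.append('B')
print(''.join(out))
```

Execution trace: 'D' (inner try body) → 'U' (inner except TypeError) → 'P' (inner finally) → 'L' (outer except ValueError) → 'B' (after the try/except). Output: DUPLB

Answer: DUPLB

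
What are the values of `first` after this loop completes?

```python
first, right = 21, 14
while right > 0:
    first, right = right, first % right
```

GCD of 21 and 14
`first` takes the values: 21 → 14 → 7

Answer: 7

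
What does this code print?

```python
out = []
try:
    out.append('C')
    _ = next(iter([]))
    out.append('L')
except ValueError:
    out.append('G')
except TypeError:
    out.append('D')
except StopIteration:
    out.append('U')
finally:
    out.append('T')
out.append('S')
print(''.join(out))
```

Execution trace: 'C' (try body) → 'U' (except StopIteration) → 'T' (finally) → 'S' (after the try/except). Output: CUTS

Answer: CUTS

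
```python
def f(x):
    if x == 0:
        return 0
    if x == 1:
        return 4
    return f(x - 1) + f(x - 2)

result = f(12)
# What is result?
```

Build up from base cases: f(0)=0, f(1)=4, f(2)=4, f(3)=8, f(4)=12, f(5)=20, f(6)=32, ..., f(12)=576

Answer: 576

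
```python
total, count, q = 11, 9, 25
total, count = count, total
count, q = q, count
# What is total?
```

Trace:
`total, count, q = 11, 9, 25` → total = 11; count = 9; q = 25
`total, count = count, total` → total = 9; count = 11
`count, q = q, count` → count = 25; q = 11
So total = 9

Answer: 9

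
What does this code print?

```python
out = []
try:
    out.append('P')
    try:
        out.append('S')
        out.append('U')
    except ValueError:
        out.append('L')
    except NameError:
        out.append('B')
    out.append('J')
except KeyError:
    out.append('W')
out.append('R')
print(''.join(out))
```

Execution trace: 'P' (try body) → 'S' (inner try body) → 'U' (inner try body, no exception) → 'J' (try body, no exception) → 'R' (after the try/except). Output: PSUJR

Answer: PSUJR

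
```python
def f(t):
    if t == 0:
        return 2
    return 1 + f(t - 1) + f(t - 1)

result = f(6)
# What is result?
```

f(t) = 1 + 2·f(t-1), f(0)=2. Closed form: (2+1)·2^6 - 1 = 191.

Answer: 191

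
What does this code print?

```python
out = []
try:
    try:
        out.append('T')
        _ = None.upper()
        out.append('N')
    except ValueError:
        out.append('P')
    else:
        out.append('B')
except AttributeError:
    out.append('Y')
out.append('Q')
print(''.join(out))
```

Execution trace: 'T' (try body) → 'Y' (outer except AttributeError) → 'Q' (after the try/except). Output: TYQ

Answer: TYQ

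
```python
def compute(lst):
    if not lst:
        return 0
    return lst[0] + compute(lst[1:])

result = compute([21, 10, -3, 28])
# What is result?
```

21 + 10 + (-3) + 28 + 0 = 56

Answer: 56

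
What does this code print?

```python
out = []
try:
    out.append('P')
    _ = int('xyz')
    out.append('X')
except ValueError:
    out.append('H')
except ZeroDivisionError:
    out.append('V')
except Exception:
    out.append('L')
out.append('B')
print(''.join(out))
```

Execution trace: 'P' (try body) → 'H' (except ValueError) → 'B' (after the try/except). Output: PHB

Answer: PHB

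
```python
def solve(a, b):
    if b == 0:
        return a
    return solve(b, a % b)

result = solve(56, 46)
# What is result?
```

solve(56, 46) -> solve(46, 10) -> solve(10, 6) -> solve(6, 4) -> solve(4, 2) -> solve(2, 0) -> 2

Answer: 2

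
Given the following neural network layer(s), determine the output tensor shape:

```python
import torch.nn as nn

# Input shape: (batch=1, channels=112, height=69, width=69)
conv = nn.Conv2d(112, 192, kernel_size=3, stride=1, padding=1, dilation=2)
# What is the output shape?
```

Input: (1, 112, 69, 69) -> Output: (1, 192, 67, 67)

Answer: (1, 192, 67, 67)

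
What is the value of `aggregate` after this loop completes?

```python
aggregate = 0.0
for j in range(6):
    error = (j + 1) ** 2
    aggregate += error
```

Sum of squared losses 1² + 2² + ... + 6²
`aggregate` takes the values: 0.0 → 1.0 → 5.0 → 14.0 → 30.0 → 55.0 → 91.0

Answer: 91.0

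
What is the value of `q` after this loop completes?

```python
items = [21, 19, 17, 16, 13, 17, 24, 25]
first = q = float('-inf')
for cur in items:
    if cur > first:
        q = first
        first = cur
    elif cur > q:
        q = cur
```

Second largest (with repeats) in [21, 19, 17, 16, 13, 17, 24, 25]
`q` takes the values: -inf → 19 → 21 → 24

Answer: 24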